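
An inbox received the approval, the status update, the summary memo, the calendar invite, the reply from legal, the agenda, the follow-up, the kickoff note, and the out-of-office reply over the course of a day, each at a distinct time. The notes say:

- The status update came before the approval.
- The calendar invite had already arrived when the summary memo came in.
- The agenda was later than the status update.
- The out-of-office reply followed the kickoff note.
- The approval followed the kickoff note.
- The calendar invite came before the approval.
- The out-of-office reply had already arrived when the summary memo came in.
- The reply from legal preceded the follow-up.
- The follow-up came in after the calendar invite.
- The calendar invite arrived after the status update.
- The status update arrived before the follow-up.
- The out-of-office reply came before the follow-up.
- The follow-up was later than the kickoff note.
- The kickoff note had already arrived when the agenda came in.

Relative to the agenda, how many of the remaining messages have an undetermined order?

Forced before the agenda: the kickoff note and the status update.
That leaves the approval, the calendar invite, the follow-up, the out-of-office reply, the reply from legal, and the summary memo with no forced order relative to the agenda — 6.

6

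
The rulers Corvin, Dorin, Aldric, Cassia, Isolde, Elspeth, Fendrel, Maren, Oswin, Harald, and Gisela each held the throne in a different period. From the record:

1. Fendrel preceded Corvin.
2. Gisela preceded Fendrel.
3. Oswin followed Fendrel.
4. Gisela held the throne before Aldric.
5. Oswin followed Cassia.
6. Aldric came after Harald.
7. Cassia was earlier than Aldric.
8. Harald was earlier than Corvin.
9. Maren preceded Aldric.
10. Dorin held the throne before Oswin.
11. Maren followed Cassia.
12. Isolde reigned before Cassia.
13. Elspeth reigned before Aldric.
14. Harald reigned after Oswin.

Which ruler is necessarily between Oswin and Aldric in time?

Harald

Tracing the constraints gives Oswin → Harald → Aldric, so Harald sits after Oswin and before Aldric.
No other ruler is forced both after Oswin and before Aldric.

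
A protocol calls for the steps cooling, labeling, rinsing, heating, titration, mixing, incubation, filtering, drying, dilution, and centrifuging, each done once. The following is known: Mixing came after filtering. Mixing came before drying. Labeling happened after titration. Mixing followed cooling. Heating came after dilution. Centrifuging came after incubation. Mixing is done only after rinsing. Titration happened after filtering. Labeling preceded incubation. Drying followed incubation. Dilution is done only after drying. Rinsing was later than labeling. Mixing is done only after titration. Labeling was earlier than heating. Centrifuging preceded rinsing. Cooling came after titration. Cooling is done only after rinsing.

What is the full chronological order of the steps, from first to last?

filtering, titration, labeling, incubation, centrifuging, rinsing, cooling, mixing, drying, dilution, heating

The constraints fix every adjacent pair, so only one ordering works:
filtering → titration → labeling → incubation → centrifuging → rinsing → cooling → mixing → drying → dilution → heating.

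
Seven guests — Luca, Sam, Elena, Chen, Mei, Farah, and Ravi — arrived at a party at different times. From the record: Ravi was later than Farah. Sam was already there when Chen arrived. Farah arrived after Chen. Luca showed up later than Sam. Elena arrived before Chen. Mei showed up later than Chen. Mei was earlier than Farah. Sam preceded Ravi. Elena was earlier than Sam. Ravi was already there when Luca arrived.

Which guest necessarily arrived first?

Elena has a chain of constraints placing them before every other guest, so Elena must be first.

Elena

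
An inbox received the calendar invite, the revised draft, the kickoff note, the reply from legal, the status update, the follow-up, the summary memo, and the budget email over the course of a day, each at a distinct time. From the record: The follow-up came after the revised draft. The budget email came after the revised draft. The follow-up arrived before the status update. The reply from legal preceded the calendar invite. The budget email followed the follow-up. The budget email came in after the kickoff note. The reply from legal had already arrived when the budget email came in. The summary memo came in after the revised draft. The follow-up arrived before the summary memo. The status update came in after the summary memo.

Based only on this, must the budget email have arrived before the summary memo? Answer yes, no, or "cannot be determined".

No chain of stated constraints runs from the budget email to the summary memo, and none runs from the summary memo to the budget email either.
So the relative order of the budget email and the summary memo is not fixed by the given facts.

cannot be determined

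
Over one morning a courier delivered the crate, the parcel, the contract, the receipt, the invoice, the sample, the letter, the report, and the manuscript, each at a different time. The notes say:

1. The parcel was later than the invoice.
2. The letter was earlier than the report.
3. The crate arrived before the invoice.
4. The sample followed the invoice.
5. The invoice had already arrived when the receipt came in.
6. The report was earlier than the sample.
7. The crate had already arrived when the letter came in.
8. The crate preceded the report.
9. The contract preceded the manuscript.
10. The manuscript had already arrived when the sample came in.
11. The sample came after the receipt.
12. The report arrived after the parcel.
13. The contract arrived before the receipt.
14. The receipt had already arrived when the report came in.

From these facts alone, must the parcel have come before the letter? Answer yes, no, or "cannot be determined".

cannot be determined

No chain of stated constraints runs from the parcel to the letter, and none runs from the letter to the parcel either.
So the relative order of the parcel and the letter is not fixed by the given facts.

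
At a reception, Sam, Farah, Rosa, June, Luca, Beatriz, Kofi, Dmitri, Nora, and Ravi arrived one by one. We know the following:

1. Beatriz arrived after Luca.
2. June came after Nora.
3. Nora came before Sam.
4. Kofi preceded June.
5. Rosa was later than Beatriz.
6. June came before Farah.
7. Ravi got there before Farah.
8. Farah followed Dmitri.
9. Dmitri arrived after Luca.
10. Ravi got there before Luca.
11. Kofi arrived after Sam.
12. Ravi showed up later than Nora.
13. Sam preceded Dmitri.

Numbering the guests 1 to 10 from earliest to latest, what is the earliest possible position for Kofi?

Nora and Sam must both come before Kofi — 2 forced predecessors.
Nothing else is forced ahead of Kofi, so their earliest slot is position 2 + 1 = 3.

3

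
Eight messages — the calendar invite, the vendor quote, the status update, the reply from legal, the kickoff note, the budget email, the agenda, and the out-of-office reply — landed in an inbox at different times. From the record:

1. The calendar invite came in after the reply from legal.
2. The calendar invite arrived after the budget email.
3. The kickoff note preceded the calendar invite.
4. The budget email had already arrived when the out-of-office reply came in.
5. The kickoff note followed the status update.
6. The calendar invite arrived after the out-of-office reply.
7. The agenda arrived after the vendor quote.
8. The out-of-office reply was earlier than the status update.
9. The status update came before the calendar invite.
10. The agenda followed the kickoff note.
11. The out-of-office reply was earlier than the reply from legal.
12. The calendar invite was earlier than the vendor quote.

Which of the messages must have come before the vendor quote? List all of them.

the budget email, the calendar invite, the kickoff note, the out-of-office reply, the reply from legal, the status update

Directly stated before the vendor quote: the calendar invite.
The budget email reaches the vendor quote via the budget email → the calendar invite → the vendor quote.
The kickoff note reaches the vendor quote via the kickoff note → the calendar invite → the vendor quote.
The out-of-office reply reaches the vendor quote via the out-of-office reply → the calendar invite → the vendor quote.
Likewise the reply from legal and the status update each reach the vendor quote by chaining the stated constraints.
No chain forces the agenda ahead of the vendor quote.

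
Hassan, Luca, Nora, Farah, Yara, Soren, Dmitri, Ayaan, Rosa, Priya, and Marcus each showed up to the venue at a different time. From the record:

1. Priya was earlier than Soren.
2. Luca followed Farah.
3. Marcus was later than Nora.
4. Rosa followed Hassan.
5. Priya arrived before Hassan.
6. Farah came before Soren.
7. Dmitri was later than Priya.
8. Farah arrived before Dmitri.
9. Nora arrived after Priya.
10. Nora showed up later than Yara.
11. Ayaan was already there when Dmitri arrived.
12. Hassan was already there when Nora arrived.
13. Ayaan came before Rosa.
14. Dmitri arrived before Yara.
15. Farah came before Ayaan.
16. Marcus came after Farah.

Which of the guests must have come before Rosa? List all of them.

Ayaan, Farah, Hassan, Priya

Directly stated before Rosa: Ayaan and Hassan.
Farah reaches Rosa via Farah → Ayaan → Rosa.
Priya reaches Rosa via Priya → Hassan → Rosa.
No chain forces Soren (or any of the others) ahead of Rosa.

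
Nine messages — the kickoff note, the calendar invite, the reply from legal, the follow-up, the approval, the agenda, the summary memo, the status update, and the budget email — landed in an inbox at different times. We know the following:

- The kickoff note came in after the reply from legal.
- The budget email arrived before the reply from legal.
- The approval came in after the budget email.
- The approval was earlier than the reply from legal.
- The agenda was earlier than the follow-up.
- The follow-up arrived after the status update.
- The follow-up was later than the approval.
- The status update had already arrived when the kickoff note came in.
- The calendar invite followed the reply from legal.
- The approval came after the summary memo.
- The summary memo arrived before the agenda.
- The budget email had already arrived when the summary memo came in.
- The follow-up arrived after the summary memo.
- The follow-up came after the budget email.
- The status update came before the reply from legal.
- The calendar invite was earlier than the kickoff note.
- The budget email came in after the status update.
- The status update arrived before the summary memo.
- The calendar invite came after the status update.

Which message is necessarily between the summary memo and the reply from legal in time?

Tracing the constraints gives the summary memo → the approval → the reply from legal, so the approval sits after the summary memo and before the reply from legal.
No other message is forced both after the summary memo and before the reply from legal.

the approval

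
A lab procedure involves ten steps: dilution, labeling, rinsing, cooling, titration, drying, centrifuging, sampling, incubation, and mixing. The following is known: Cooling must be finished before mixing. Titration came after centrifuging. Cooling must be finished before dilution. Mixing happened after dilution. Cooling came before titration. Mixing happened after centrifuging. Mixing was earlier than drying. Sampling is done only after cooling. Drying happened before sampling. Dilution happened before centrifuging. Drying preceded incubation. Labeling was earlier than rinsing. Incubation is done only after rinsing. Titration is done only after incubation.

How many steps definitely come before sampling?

5

Directly stated before sampling: cooling and drying.
Centrifuging reaches sampling via centrifuging → mixing → drying → sampling.
Dilution reaches sampling via dilution → mixing → drying → sampling.
Mixing reaches sampling via mixing → drying → sampling.
No chain forces incubation (or any of the others) ahead of sampling.
That's centrifuging, cooling, dilution, drying, and mixing — 5 in all.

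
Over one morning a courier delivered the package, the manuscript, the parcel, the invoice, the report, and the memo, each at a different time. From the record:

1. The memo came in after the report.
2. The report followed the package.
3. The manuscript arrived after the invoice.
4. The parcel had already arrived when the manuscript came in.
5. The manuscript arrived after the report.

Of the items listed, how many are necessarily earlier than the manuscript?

Directly stated before the manuscript: the invoice, the parcel, and the report.
The package reaches the manuscript via the package → the report → the manuscript.
That's the invoice, the package, the parcel, and the report — 4 in all.

4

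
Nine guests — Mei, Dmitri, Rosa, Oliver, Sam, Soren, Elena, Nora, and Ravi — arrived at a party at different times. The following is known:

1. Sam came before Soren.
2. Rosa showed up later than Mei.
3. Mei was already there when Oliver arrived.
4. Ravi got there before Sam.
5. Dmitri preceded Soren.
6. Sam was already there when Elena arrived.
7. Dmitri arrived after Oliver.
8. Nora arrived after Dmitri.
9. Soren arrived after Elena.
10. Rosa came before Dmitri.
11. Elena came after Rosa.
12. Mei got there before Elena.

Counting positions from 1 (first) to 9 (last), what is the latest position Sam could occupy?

7

Sam must come before Elena and Soren — 2 guests forced after them.
Everything else can be placed before Sam in some valid order, so Sam can sit as late as position 9 − 2 = 7.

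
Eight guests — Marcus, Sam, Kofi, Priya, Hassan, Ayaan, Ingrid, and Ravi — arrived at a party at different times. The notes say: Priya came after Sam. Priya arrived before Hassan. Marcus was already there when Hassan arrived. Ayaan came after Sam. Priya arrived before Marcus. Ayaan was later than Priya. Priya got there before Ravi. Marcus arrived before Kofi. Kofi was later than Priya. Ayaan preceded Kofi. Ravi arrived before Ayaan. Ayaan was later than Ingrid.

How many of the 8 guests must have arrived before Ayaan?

Directly stated before Ayaan: Ingrid, Priya, Ravi, and Sam.
No chain forces Marcus (or any of the others) ahead of Ayaan.
That's Ingrid, Priya, Ravi, and Sam — 4 in all.

4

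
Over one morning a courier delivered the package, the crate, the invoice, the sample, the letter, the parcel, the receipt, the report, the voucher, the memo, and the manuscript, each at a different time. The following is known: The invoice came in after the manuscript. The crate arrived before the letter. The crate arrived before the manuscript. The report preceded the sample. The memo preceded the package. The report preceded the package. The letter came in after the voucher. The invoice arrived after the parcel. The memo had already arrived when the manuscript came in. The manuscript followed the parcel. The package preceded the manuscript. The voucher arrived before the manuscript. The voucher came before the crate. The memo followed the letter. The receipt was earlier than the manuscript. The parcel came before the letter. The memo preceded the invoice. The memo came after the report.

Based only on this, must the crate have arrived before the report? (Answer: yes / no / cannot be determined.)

cannot be determined

No chain of stated constraints runs from the crate to the report, and none runs from the report to the crate either.
So the relative order of the crate and the report is not fixed by the given facts.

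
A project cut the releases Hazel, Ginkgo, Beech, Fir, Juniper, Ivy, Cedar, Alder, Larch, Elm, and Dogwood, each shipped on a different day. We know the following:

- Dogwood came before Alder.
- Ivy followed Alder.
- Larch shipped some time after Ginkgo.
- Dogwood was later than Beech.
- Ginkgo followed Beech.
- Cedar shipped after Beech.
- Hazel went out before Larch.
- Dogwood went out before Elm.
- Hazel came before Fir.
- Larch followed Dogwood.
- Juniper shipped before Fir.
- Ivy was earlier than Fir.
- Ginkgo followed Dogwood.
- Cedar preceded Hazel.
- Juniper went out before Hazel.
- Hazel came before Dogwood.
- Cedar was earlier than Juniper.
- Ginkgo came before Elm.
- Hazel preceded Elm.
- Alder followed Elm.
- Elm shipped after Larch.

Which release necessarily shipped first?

Beech has a chain of constraints placing it before every other release, so Beech must be first.

Beech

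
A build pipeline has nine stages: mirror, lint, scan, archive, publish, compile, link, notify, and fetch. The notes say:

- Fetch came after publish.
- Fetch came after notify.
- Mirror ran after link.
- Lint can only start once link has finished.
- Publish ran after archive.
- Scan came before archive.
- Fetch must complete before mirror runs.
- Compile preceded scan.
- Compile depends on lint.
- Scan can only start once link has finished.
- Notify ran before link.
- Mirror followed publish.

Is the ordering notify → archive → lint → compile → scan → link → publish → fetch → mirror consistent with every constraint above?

The constraints require link before scan, but in the proposed sequence scan appears ahead of link. That one violation is enough.

no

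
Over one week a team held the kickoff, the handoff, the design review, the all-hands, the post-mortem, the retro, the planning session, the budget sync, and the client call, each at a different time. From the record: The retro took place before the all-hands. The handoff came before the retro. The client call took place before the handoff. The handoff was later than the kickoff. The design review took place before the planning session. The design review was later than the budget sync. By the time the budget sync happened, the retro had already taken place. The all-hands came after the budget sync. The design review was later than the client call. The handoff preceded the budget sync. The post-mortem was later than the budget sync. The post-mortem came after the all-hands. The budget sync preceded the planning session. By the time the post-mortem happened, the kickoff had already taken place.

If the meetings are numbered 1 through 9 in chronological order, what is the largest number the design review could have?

8

The design review must come before the planning session — 1 meeting forced after it.
Everything else can be placed before the design review in some valid order, so the design review can sit as late as position 9 − 1 = 8.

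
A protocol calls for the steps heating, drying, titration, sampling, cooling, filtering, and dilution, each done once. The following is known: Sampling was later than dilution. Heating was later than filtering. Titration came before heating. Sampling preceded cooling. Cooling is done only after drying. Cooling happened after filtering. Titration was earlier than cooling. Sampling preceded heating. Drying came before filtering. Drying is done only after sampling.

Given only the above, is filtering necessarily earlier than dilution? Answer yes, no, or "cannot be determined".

no

Tracing the constraints gives dilution → sampling → drying → filtering, so dilution must come before filtering.
That means filtering cannot be before dilution.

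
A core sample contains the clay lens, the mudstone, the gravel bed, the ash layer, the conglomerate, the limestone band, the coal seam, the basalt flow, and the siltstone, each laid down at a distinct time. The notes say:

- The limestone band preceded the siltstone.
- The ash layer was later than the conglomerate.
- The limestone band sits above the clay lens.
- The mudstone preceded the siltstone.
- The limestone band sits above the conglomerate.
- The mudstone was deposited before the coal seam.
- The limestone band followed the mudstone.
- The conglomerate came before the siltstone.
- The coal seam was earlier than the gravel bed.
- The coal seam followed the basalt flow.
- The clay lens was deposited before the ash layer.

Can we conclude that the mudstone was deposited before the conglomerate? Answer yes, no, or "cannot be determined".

cannot be determined

No chain of stated constraints runs from the mudstone to the conglomerate, and none runs from the conglomerate to the mudstone either.
So the relative order of the mudstone and the conglomerate is not fixed by the given facts.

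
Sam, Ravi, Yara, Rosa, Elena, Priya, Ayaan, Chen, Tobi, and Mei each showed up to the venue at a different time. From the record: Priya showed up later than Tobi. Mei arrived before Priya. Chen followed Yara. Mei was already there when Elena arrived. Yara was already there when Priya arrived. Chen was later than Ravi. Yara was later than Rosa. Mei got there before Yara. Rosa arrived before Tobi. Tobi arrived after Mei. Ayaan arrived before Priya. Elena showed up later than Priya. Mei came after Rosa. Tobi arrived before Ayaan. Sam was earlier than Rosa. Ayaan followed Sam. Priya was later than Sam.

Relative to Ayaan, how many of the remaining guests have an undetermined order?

Forced before Ayaan: Mei, Rosa, Sam, and Tobi; forced after Ayaan: Elena and Priya.
That leaves Chen, Ravi, and Yara with no forced order relative to Ayaan — 3.

3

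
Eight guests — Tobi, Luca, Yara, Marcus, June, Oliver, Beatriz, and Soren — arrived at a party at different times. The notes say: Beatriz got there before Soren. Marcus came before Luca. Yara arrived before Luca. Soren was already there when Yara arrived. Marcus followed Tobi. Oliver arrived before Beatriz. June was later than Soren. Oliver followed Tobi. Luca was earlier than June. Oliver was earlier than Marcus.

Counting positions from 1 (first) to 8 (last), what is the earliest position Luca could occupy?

7

Beatriz, Marcus, Oliver, Soren, Tobi, and Yara must all come before Luca — 6 forced predecessors.
Nothing else is forced ahead of Luca, so their earliest slot is position 6 + 1 = 7.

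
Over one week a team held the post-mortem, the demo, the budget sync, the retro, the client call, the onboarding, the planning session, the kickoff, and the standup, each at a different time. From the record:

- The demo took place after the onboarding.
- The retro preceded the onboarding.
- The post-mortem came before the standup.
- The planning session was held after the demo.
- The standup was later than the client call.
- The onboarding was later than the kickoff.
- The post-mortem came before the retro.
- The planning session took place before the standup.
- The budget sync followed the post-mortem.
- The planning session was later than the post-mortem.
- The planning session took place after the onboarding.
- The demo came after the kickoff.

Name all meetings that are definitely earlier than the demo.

the kickoff, the onboarding, the post-mortem, the retro

Directly stated before the demo: the kickoff and the onboarding.
The post-mortem reaches the demo via the post-mortem → the retro → the onboarding → the demo.
The retro reaches the demo via the retro → the onboarding → the demo.
No chain forces the client call (or any of the others) ahead of the demo.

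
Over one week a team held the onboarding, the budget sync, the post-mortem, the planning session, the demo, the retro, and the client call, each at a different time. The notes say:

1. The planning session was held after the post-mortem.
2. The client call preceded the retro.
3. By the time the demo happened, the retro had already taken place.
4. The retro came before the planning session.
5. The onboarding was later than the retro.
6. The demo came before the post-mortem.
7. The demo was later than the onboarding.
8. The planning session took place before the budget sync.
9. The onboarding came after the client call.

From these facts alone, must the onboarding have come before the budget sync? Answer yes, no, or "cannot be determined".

yes

Chain the constraints: the onboarding → the demo → the post-mortem → the planning session → the budget sync. Each link is directly stated, so the onboarding comes before the budget sync.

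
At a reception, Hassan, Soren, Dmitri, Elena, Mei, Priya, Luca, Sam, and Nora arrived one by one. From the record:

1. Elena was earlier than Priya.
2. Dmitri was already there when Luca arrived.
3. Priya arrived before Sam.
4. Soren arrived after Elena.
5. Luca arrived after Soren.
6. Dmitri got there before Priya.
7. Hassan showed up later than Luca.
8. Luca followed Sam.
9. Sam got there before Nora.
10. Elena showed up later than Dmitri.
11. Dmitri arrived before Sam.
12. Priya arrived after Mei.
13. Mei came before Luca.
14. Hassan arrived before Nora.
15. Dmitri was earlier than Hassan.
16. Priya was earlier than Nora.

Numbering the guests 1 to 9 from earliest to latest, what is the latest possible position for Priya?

5

Priya must come before Hassan, Luca, Nora, and Sam — 4 guests forced after them.
Everything else can be placed before Priya in some valid order, so Priya can sit as late as position 9 − 4 = 5.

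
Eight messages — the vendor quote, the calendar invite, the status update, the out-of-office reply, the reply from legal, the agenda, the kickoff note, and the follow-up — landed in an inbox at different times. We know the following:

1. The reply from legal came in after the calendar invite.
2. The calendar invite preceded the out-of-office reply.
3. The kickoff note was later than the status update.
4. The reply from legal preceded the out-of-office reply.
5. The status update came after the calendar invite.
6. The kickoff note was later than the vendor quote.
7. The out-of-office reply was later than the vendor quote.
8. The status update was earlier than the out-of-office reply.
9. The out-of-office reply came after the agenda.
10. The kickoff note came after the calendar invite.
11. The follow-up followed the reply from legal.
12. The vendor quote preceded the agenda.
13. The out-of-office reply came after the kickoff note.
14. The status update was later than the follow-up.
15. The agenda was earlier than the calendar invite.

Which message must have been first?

The vendor quote has a chain of constraints placing it before every other message, so the vendor quote must be first.

the vendor quote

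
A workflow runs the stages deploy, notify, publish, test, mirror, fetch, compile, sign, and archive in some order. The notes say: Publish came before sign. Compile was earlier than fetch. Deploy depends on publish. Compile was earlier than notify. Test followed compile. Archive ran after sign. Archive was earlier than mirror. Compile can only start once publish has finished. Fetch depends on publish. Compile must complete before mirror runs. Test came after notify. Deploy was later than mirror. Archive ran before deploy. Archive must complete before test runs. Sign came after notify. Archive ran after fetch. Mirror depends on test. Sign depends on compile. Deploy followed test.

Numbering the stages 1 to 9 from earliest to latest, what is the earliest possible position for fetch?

3

Compile and publish must both come before fetch — 2 forced predecessors.
Nothing else is forced ahead of fetch, so its earliest slot is position 2 + 1 = 3.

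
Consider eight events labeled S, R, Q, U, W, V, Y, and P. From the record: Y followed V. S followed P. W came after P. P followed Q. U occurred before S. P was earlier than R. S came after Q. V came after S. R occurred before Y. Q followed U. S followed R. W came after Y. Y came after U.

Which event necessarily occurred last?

W

Every other event has a chain of constraints placing it before W, so W is last.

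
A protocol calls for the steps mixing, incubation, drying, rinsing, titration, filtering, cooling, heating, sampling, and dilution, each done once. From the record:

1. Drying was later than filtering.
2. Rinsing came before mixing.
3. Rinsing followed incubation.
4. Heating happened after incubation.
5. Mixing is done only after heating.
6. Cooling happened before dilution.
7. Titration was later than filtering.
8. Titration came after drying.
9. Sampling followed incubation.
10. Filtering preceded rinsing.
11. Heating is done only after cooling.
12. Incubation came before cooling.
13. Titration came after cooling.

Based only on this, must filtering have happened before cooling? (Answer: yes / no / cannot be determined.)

cannot be determined

No chain of stated constraints runs from filtering to cooling, and none runs from cooling to filtering either.
So the relative order of filtering and cooling is not fixed by the given facts.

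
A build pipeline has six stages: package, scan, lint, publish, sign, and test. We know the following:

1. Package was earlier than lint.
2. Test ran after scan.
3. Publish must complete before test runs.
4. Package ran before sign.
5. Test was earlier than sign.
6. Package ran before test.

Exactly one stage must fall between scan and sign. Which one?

Tracing the constraints gives scan → test → sign, so test sits after scan and before sign.
No other stage is forced both after scan and before sign.

test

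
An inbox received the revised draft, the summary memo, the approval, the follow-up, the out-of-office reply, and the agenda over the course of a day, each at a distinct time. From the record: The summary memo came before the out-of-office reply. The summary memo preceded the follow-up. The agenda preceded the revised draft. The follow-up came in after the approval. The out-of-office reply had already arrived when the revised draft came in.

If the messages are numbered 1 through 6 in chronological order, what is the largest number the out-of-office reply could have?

5

The out-of-office reply must come before the revised draft — 1 message forced after it.
Everything else can be placed before the out-of-office reply in some valid order, so the out-of-office reply can sit as late as position 6 − 1 = 5.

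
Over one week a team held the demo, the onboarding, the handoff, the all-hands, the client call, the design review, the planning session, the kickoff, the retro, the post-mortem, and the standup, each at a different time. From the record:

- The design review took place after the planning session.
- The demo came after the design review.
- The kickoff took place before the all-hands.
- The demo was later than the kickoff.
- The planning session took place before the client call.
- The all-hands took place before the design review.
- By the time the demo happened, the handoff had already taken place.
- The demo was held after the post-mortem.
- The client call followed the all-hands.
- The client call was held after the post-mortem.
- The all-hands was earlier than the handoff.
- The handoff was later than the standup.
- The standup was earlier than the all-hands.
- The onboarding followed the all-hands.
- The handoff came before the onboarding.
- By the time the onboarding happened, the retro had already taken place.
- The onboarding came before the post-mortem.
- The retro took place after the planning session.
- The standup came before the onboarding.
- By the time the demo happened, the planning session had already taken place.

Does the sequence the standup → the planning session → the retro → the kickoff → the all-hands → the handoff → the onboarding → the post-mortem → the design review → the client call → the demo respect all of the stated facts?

Check each stated constraint against the proposed order — e.g. the planning session is ahead of the client call; the planning session is ahead of the demo. Every pair is in the required order; nothing is violated.

yes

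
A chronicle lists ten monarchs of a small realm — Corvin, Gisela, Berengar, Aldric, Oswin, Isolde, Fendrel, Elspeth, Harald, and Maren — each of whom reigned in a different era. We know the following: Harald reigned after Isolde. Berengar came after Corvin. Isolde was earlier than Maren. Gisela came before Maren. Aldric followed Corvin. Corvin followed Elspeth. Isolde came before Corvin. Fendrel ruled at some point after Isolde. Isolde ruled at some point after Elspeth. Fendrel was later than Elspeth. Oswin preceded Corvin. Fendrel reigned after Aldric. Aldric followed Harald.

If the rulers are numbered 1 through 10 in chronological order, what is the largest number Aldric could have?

Aldric must come before Fendrel — 1 ruler forced after them.
Everything else can be placed before Aldric in some valid order, so Aldric can sit as late as position 10 − 1 = 9.

9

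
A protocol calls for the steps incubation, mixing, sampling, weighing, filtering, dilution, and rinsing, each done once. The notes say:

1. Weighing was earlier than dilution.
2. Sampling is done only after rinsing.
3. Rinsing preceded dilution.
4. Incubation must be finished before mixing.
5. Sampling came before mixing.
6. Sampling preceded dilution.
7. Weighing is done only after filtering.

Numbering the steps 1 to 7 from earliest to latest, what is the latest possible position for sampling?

5

Sampling must come before dilution and mixing — 2 steps forced after it.
Everything else can be placed before sampling in some valid order, so sampling can sit as late as position 7 − 2 = 5.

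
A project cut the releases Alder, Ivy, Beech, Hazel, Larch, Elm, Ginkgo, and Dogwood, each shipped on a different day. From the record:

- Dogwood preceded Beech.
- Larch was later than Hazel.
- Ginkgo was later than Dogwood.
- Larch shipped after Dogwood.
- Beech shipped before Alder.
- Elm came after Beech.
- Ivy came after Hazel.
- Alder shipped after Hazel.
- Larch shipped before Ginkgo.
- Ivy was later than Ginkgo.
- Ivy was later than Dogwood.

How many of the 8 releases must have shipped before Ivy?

4

Directly stated before Ivy: Dogwood, Ginkgo, and Hazel.
Larch reaches Ivy via Larch → Ginkgo → Ivy.
No chain forces Elm (or any of the others) ahead of Ivy.
That's Dogwood, Ginkgo, Hazel, and Larch — 4 in all.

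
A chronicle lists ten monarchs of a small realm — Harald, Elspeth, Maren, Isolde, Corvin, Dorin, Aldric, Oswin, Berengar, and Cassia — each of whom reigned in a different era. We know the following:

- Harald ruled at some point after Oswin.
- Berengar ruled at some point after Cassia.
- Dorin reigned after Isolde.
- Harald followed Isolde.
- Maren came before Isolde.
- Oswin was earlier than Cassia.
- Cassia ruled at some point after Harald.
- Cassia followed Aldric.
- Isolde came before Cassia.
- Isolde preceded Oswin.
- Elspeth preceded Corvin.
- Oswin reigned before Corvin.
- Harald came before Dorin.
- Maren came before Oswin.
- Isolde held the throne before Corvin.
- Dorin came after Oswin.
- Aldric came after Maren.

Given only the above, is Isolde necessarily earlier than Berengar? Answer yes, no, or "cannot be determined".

Chain the constraints: Isolde → Cassia → Berengar. Each link is directly stated, so Isolde comes before Berengar.

yes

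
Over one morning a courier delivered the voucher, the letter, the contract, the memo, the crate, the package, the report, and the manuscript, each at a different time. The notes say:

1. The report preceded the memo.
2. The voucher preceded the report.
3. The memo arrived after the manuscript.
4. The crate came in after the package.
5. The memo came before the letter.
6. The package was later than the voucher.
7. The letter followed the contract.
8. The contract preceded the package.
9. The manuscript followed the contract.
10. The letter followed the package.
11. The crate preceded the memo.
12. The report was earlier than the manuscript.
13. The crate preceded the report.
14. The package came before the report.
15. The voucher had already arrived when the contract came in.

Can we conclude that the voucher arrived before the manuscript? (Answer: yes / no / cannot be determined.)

yes

Chain the constraints: the voucher → the report → the manuscript. Each link is directly stated, so the voucher comes before the manuscript.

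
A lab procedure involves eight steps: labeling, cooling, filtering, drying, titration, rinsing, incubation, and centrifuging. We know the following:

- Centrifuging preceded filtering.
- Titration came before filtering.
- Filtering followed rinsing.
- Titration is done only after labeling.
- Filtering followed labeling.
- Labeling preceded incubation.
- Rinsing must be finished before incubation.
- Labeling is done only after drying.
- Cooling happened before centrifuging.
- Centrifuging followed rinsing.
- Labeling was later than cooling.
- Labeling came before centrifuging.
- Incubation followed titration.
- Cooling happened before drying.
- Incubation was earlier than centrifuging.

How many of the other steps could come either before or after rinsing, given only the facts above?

4

Forced after rinsing: centrifuging, filtering, and incubation.
That leaves cooling, drying, labeling, and titration with no forced order relative to rinsing — 4.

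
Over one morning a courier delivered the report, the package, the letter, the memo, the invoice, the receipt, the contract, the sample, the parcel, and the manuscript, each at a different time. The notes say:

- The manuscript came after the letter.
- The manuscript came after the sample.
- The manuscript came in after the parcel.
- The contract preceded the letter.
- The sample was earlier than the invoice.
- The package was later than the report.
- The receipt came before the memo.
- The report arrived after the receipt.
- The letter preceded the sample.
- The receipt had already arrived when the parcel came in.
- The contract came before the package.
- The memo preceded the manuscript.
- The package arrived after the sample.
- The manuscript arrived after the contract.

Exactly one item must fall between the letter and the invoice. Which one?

the sample

Tracing the constraints gives the letter → the sample → the invoice, so the sample sits after the letter and before the invoice.
No other item is forced both after the letter and before the invoice.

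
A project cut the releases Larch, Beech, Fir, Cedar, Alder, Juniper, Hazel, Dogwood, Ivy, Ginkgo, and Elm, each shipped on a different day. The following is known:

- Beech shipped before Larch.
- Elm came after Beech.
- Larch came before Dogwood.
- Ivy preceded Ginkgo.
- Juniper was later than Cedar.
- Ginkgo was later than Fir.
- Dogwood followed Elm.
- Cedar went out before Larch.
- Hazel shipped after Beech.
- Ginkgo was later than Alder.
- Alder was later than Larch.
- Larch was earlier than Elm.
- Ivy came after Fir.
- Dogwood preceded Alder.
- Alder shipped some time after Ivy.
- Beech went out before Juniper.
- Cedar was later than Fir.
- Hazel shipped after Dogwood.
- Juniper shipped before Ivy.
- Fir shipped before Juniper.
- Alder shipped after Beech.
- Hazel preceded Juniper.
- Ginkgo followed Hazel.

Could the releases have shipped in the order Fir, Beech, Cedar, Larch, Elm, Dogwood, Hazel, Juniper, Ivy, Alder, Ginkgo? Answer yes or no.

yes

Check each stated constraint against the proposed order — e.g. Fir is ahead of Ivy; Fir is ahead of Ginkgo. Every pair is in the required order; nothing is violated.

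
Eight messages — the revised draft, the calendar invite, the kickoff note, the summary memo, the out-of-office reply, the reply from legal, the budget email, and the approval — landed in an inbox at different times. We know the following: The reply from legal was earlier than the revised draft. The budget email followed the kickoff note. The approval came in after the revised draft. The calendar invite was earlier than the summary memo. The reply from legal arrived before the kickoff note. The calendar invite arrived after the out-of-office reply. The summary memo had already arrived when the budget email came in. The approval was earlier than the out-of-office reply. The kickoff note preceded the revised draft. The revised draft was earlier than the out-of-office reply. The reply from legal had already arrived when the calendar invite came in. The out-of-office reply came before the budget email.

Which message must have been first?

the reply from legal

The reply from legal has a chain of constraints placing it before every other message, so the reply from legal must be first.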